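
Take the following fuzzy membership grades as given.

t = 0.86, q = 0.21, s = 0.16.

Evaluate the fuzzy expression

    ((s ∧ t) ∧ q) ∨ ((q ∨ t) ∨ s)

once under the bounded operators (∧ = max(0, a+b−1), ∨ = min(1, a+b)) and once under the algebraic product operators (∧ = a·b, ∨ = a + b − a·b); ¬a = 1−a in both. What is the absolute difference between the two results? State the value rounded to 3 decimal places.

0.090

Under bounded:
  s ∧ t = max(0, a+b−1) on (0.16, 0.86) = 0.02
  (s ∧ t) ∧ q = max(0, a+b−1) on (0.02, 0.21) = 0.00
  q ∨ t = min(1, a+b) on (0.21, 0.86) = 1.00
  (q ∨ t) ∨ s = min(1, a+b) on (1.00, 0.16) = 1.00
  ((s ∧ t) ∧ q) ∨ ((q ∨ t) ∨ s) = min(1, a+b) on (0.00, 1.00) = 1.00
  → value = 1.0000
Under algebraic product:
  s ∧ t = a·b on (0.1600, 0.8600) = 0.1376
  (s ∧ t) ∧ q = a·b on (0.1376, 0.2100) = 0.0289
  q ∨ t = a + b − a·b on (0.2100, 0.8600) = 0.8894
  (q ∨ t) ∨ s = a + b − a·b on (0.8894, 0.1600) = 0.9071
  ((s ∧ t) ∧ q) ∨ ((q ∨ t) ∨ s) = a + b − a·b on (0.0289, 0.9071) = 0.9098
  → value = 0.9098
|1.0000 − 0.9098| = 0.090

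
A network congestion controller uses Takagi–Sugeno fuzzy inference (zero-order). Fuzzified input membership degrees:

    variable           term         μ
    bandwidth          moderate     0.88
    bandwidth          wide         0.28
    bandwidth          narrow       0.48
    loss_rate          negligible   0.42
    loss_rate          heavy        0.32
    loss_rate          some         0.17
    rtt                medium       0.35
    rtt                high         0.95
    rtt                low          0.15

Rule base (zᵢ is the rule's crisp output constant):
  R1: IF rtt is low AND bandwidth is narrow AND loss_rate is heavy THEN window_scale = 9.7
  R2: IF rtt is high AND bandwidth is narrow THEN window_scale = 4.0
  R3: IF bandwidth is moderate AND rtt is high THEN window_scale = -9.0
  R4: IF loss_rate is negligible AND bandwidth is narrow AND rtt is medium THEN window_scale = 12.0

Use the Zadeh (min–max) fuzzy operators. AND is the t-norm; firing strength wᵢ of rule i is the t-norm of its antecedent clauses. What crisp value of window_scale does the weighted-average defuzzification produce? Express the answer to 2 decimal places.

-0.19

R1 (z=9.7): low=0.15, narrow=0.48, heavy=0.32; AND[min(a, b)] → w = 0.15
R2 (z=4.0): high=0.95, narrow=0.48; AND[min(a, b)] → w = 0.48
R3 (z=-9.0): moderate=0.88, high=0.95; AND[min(a, b)] → w = 0.88
R4 (z=12.0): negligible=0.42, narrow=0.48, medium=0.35; AND[min(a, b)] → w = 0.35
Weighted average = (0.15·9.7 + 0.48·4.0 + 0.88·-9.0 + 0.35·12.0) / (0.15 + 0.48 + 0.88 + 0.35)
  = -0.3450 / 1.8600 = -0.19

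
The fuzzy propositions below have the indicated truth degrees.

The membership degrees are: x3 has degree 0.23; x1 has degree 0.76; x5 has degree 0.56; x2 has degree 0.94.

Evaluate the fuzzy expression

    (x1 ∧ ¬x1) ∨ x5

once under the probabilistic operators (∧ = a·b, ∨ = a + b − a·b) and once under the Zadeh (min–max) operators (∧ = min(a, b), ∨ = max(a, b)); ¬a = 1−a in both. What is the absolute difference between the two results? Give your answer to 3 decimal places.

0.080

Under probabilistic:
  ¬x1 = 1 − 0.7600 = 0.2400
  x1 ∧ ¬x1 = a·b on (0.7600, 0.2400) = 0.1824
  (x1 ∧ ¬x1) ∨ x5 = a + b − a·b on (0.1824, 0.5600) = 0.6403
  → value = 0.6403
Under Zadeh (min–max):
  ¬x1 = 1 − 0.76 = 0.24
  x1 ∧ ¬x1 = min(a, b) on (0.76, 0.24) = 0.24
  (x1 ∧ ¬x1) ∨ x5 = max(a, b) on (0.24, 0.56) = 0.56
  → value = 0.5600
|0.6403 − 0.5600| = 0.080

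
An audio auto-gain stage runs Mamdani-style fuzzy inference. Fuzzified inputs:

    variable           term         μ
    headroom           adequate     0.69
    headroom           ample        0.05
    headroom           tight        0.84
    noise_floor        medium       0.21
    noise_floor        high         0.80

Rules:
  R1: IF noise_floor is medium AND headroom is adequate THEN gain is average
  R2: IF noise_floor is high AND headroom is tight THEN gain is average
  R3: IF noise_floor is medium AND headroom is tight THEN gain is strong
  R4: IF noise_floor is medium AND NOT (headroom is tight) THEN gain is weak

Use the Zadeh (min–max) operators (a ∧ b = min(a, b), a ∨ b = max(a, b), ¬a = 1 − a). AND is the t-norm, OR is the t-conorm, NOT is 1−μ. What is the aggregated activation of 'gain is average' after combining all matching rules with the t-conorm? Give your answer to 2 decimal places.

0.80

R1: medium=0.21, adequate=0.69; AND[min(a, b)] → w = 0.21
R2: high=0.80, tight=0.84; AND[min(a, b)] → w = 0.80
R3: medium=0.21, tight=0.84; AND[min(a, b)] → w = 0.21
R4: medium=0.21, ¬tight=1−0.84=0.16; AND[min(a, b)] → w = 0.16
Rules with consequent 'average': {R1, R2} → strengths 0.21, 0.80
Aggregate via t-conorm [max(a, b)]: 0.80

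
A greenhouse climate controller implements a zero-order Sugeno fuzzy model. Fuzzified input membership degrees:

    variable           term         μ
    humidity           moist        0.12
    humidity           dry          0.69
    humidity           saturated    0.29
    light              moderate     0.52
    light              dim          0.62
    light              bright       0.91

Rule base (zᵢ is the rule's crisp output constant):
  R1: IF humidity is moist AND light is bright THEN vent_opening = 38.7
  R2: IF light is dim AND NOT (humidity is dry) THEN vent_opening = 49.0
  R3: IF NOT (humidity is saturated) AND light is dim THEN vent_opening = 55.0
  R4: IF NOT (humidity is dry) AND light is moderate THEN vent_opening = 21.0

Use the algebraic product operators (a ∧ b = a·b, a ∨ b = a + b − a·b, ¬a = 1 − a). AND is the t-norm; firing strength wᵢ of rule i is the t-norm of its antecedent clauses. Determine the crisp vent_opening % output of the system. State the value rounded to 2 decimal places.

45.68

R1 (z=38.7): moist=0.12, bright=0.91; AND[a·b] → w = 0.1092
R2 (z=49.0): dim=0.62, ¬dry=1−0.69=0.31; AND[a·b] → w = 0.1922
R3 (z=55.0): ¬saturated=1−0.29=0.71, dim=0.62; AND[a·b] → w = 0.4402
R4 (z=21.0): ¬dry=1−0.69=0.31, moderate=0.52; AND[a·b] → w = 0.1612
Weighted average = (0.1092·38.7 + 0.1922·49.0 + 0.4402·55.0 + 0.1612·21.0) / (0.1092 + 0.1922 + 0.4402 + 0.1612)
  = 41.2400 / 0.9028 = 45.68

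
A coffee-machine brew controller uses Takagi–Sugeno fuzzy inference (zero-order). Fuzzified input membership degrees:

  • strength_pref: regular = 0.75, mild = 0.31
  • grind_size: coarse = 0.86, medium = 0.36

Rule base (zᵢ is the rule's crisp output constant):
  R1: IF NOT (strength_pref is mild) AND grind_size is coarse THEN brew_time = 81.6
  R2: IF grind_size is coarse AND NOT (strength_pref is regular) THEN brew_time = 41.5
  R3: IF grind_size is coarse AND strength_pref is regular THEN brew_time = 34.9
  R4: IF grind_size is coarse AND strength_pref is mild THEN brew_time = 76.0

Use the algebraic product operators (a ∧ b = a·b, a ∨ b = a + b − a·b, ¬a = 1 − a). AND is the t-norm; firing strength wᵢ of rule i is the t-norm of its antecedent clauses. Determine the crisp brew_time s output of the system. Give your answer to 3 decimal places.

58.207

R1 (z=81.6): ¬mild=1−0.31=0.69, coarse=0.86; AND[a·b] → w = 0.5934
R2 (z=41.5): coarse=0.86, ¬regular=1−0.75=0.25; AND[a·b] → w = 0.2150
R3 (z=34.9): coarse=0.86, regular=0.75; AND[a·b] → w = 0.6450
R4 (z=76.0): coarse=0.86, mild=0.31; AND[a·b] → w = 0.2666
Weighted average = (0.5934·81.6 + 0.2150·41.5 + 0.6450·34.9 + 0.2666·76.0) / (0.5934 + 0.2150 + 0.6450 + 0.2666)
  = 100.1160 / 1.7200 = 58.207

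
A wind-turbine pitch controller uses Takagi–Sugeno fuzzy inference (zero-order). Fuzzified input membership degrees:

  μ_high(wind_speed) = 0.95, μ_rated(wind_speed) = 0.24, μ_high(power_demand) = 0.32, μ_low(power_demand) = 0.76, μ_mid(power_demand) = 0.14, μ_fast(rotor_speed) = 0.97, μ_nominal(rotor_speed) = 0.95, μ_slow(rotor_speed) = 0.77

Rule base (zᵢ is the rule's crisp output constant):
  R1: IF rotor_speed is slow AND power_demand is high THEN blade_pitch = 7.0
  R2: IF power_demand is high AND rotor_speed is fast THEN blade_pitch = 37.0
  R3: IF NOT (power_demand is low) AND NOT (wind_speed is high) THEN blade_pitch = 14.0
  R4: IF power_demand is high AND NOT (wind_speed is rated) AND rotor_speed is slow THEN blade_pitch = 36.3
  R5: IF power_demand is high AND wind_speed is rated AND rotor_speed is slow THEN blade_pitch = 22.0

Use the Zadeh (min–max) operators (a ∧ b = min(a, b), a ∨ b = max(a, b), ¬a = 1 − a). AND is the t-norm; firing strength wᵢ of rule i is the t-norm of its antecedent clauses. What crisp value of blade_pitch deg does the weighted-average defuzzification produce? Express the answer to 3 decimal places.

R1 (z=7.0): slow=0.77, high=0.32; AND[min(a, b)] → w = 0.32
R2 (z=37.0): high=0.32, fast=0.97; AND[min(a, b)] → w = 0.32
R3 (z=14.0): ¬low=1−0.76=0.24, ¬high=1−0.95=0.05; AND[min(a, b)] → w = 0.05
R4 (z=36.3): high=0.32, ¬rated=1−0.24=0.76, slow=0.77; AND[min(a, b)] → w = 0.32
R5 (z=22.0): high=0.32, rated=0.24, slow=0.77; AND[min(a, b)] → w = 0.24
Weighted average = (0.32·7.0 + 0.32·37.0 + 0.05·14.0 + 0.32·36.3 + 0.24·22.0) / (0.32 + 0.32 + 0.05 + 0.32 + 0.24)
  = 31.6760 / 1.2500 = 25.341

25.341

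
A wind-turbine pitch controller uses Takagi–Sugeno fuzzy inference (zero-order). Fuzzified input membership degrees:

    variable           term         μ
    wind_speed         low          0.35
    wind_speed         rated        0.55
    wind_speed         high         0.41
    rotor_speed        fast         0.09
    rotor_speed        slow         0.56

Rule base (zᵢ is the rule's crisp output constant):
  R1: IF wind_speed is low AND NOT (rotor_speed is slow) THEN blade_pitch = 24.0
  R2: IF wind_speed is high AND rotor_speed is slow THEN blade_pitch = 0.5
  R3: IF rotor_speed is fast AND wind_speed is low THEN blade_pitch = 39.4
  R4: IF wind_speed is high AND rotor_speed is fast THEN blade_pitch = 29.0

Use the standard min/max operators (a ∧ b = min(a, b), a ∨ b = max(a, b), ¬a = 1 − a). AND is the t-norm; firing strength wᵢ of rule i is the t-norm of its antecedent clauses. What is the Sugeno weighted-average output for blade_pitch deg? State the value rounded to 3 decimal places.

R1 (z=24.0): low=0.35, ¬slow=1−0.56=0.44; AND[min(a, b)] → w = 0.35
R2 (z=0.5): high=0.41, slow=0.56; AND[min(a, b)] → w = 0.41
R3 (z=39.4): fast=0.09, low=0.35; AND[min(a, b)] → w = 0.09
R4 (z=29.0): high=0.41, fast=0.09; AND[min(a, b)] → w = 0.09
Weighted average = (0.35·24.0 + 0.41·0.5 + 0.09·39.4 + 0.09·29.0) / (0.35 + 0.41 + 0.09 + 0.09)
  = 14.7610 / 0.9400 = 15.703

15.703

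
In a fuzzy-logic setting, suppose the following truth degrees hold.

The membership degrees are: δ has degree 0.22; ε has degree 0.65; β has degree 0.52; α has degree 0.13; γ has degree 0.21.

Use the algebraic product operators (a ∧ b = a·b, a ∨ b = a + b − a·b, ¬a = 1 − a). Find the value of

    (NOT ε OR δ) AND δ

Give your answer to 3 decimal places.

0.108

NOT ε = 1 − 0.6500 = 0.3500
NOT ε OR δ = a + b − a·b on (0.3500, 0.2200) = 0.4930
(NOT ε OR δ) AND δ = a·b on (0.4930, 0.2200) = 0.1085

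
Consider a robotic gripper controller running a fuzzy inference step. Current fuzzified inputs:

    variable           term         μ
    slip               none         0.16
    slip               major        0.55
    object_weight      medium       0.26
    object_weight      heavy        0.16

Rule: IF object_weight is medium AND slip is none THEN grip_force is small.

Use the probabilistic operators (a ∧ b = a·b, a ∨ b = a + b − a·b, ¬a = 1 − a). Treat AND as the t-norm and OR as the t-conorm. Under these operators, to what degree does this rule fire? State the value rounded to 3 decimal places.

0.042

firing strength: medium=0.26, none=0.16; AND[a·b] → w = 0.0416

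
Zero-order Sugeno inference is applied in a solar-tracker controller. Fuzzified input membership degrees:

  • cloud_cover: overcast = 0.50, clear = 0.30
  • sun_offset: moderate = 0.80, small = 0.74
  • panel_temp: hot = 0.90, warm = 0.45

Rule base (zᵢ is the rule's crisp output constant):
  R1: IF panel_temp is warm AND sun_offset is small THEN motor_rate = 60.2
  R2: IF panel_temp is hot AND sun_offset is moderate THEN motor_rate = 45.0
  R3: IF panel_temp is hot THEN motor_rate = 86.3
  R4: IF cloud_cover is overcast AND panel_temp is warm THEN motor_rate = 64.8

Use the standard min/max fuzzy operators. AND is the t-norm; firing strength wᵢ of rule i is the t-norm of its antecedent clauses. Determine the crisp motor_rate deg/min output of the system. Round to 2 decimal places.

R1 (z=60.2): warm=0.45, small=0.74; AND[min(a, b)] → w = 0.45
R2 (z=45.0): hot=0.90, moderate=0.80; AND[min(a, b)] → w = 0.80
R3 (z=86.3): hot=0.90 → w = 0.90
R4 (z=64.8): overcast=0.50, warm=0.45; AND[min(a, b)] → w = 0.45
Weighted average = (0.45·60.2 + 0.80·45.0 + 0.90·86.3 + 0.45·64.8) / (0.45 + 0.80 + 0.90 + 0.45)
  = 169.9200 / 2.6000 = 65.35

65.35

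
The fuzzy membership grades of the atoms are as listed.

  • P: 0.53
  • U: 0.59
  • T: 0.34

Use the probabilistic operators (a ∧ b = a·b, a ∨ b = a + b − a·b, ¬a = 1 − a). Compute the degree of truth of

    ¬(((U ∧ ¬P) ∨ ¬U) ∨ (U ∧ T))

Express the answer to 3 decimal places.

¬P = 1 − 0.5300 = 0.4700
U ∧ ¬P = a·b on (0.5900, 0.4700) = 0.2773
¬U = 1 − 0.5900 = 0.4100
(U ∧ ¬P) ∨ ¬U = a + b − a·b on (0.2773, 0.4100) = 0.5736
U ∧ T = a·b on (0.5900, 0.3400) = 0.2006
((U ∧ ¬P) ∨ ¬U) ∨ (U ∧ T) = a + b − a·b on (0.5736, 0.2006) = 0.6591
¬(((U ∧ ¬P) ∨ ¬U) ∨ (U ∧ T)) = 1 − 0.6591 = 0.3409

0.341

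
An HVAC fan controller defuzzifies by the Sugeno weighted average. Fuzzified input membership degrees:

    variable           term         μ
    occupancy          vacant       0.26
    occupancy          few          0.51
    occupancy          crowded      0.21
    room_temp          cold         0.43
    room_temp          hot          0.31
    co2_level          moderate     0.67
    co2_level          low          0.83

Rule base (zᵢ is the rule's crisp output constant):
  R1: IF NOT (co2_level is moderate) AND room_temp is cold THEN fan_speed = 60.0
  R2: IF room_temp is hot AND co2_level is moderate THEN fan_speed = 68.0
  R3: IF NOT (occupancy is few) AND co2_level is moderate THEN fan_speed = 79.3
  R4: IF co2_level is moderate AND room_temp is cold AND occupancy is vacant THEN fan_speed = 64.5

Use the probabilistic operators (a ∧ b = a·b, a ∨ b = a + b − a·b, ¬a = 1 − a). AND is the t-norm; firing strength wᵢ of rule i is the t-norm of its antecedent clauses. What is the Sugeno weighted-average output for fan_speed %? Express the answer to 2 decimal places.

R1 (z=60.0): ¬moderate=1−0.67=0.33, cold=0.43; AND[a·b] → w = 0.1419
R2 (z=68.0): hot=0.31, moderate=0.67; AND[a·b] → w = 0.2077
R3 (z=79.3): ¬few=1−0.51=0.49, moderate=0.67; AND[a·b] → w = 0.3283
R4 (z=64.5): moderate=0.67, cold=0.43, vacant=0.26; AND[a·b] → w = 0.0749
Weighted average = (0.1419·60.0 + 0.2077·68.0 + 0.3283·79.3 + 0.0749·64.5) / (0.1419 + 0.2077 + 0.3283 + 0.0749)
  = 53.5032 / 0.7528 = 71.07

71.07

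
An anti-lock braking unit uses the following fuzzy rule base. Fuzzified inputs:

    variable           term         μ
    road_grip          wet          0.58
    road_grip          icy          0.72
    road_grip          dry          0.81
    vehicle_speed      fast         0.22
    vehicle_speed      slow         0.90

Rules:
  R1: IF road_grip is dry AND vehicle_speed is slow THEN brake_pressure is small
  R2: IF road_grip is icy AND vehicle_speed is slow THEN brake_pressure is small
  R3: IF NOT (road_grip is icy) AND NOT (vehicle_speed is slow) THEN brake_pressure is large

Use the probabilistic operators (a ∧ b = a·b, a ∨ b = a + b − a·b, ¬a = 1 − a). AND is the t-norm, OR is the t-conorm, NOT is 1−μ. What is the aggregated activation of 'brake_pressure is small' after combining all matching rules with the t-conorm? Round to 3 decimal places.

0.905

R1: dry=0.81, slow=0.90; AND[a·b] → w = 0.7290
R2: icy=0.72, slow=0.90; AND[a·b] → w = 0.6480
R3: ¬icy=1−0.72=0.28, ¬slow=1−0.90=0.10; AND[a·b] → w = 0.0280
Rules with consequent 'small': {R1, R2} → strengths 0.7290, 0.6480
Aggregate via t-conorm [a + b − a·b]: 0.9046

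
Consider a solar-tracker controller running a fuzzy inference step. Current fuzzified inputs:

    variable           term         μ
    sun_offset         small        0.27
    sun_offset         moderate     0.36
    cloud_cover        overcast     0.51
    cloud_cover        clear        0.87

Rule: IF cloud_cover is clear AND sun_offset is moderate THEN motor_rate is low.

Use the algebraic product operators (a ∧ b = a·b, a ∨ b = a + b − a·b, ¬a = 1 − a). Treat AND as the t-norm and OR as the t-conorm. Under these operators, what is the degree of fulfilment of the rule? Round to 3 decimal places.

firing strength: clear=0.87, moderate=0.36; AND[a·b] → w = 0.3132

0.313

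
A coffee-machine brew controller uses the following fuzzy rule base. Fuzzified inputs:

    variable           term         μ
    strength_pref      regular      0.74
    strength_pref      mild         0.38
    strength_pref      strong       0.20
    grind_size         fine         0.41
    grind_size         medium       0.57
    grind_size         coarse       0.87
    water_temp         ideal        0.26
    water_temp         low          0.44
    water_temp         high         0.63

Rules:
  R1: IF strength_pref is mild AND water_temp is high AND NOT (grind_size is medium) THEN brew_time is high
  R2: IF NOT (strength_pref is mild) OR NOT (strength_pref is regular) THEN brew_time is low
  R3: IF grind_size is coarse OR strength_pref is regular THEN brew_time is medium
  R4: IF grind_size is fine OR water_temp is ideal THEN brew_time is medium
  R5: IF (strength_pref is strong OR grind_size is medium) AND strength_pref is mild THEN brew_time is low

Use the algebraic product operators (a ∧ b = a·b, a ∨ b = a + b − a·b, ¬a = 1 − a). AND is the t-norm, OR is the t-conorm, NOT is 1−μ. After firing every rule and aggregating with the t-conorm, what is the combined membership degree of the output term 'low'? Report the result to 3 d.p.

R1: mild=0.38, high=0.63, ¬medium=1−0.57=0.43; AND[a·b] → w = 0.1029
R2: ¬mild=1−0.38=0.62, ¬regular=1−0.74=0.26; OR[a + b − a·b] → w = 0.7188
R3: coarse=0.87, regular=0.74; OR[a + b − a·b] → w = 0.9662
R4: fine=0.41, ideal=0.26; OR[a + b − a·b] → w = 0.5634
R5: (strong=0.20 OR medium=0.57) = 0.6560; AND[a·b] with mild=0.38 → w = 0.2493
Rules with consequent 'low': {R2, R5} → strengths 0.7188, 0.2493
Aggregate via t-conorm [a + b − a·b]: 0.7889

0.789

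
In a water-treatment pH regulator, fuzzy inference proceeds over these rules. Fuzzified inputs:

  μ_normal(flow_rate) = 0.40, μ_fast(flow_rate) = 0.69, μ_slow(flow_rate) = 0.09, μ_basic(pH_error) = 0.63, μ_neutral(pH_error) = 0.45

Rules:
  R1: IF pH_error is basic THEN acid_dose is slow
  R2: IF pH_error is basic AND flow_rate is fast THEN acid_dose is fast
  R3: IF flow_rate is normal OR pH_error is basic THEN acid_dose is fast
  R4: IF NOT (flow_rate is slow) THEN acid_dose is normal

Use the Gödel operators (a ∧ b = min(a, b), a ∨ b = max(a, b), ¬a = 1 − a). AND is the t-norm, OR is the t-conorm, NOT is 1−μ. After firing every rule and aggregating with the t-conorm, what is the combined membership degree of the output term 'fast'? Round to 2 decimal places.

0.63

R1: basic=0.63 → w = 0.63
R2: basic=0.63, fast=0.69; AND[min(a, b)] → w = 0.63
R3: normal=0.40, basic=0.63; OR[max(a, b)] → w = 0.63
R4: ¬slow=1−0.09=0.91 → w = 0.91
Rules with consequent 'fast': {R2, R3} → strengths 0.63, 0.63
Aggregate via t-conorm [max(a, b)]: 0.63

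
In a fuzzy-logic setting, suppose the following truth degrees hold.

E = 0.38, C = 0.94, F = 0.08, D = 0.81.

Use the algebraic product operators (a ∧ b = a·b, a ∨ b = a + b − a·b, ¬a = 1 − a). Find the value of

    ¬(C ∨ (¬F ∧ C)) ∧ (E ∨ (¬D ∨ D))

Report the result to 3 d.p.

0.007

¬F = 1 − 0.0800 = 0.9200
¬F ∧ C = a·b on (0.9200, 0.9400) = 0.8648
C ∨ (¬F ∧ C) = a + b − a·b on (0.9400, 0.8648) = 0.9919
¬(C ∨ (¬F ∧ C)) = 1 − 0.9919 = 0.0081
¬D = 1 − 0.8100 = 0.1900
¬D ∨ D = a + b − a·b on (0.1900, 0.8100) = 0.8461
E ∨ (¬D ∨ D) = a + b − a·b on (0.3800, 0.8461) = 0.9046
¬(C ∨ (¬F ∧ C)) ∧ (E ∨ (¬D ∨ D)) = a·b on (0.0081, 0.9046) = 0.0073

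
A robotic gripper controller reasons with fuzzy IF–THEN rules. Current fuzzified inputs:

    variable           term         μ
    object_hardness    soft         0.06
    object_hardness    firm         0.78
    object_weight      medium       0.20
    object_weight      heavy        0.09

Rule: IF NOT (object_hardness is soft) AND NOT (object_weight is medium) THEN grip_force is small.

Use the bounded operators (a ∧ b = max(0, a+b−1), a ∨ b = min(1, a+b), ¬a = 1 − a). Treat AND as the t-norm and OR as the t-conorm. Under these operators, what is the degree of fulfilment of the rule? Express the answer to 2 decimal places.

0.74

firing strength: ¬soft=1−0.06=0.94, ¬medium=1−0.20=0.80; AND[max(0, a+b−1)] → w = 0.74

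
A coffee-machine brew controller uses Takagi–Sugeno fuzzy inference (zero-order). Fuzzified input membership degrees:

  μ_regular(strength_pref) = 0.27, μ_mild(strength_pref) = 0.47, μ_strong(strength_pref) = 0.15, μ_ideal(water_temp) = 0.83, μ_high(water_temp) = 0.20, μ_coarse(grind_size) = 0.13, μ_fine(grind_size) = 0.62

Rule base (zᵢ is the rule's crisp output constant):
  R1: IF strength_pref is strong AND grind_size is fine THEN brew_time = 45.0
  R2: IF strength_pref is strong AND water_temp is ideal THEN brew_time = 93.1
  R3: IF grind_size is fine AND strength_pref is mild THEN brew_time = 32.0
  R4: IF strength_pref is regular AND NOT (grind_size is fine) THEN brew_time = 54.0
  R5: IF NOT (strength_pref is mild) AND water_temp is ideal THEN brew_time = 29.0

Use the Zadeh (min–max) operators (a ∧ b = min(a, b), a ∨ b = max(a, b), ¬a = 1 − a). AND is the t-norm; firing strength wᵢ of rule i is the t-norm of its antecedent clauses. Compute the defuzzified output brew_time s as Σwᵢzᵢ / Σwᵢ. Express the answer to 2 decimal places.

41.85

R1 (z=45.0): strong=0.15, fine=0.62; AND[min(a, b)] → w = 0.15
R2 (z=93.1): strong=0.15, ideal=0.83; AND[min(a, b)] → w = 0.15
R3 (z=32.0): fine=0.62, mild=0.47; AND[min(a, b)] → w = 0.47
R4 (z=54.0): regular=0.27, ¬fine=1−0.62=0.38; AND[min(a, b)] → w = 0.27
R5 (z=29.0): ¬mild=1−0.47=0.53, ideal=0.83; AND[min(a, b)] → w = 0.53
Weighted average = (0.15·45.0 + 0.15·93.1 + 0.47·32.0 + 0.27·54.0 + 0.53·29.0) / (0.15 + 0.15 + 0.47 + 0.27 + 0.53)
  = 65.7050 / 1.5700 = 41.85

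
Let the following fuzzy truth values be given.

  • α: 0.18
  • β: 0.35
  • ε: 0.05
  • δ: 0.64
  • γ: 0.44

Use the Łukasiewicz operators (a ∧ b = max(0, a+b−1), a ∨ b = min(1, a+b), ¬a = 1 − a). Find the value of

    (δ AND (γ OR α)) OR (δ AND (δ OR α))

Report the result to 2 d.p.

0.72

γ OR α = min(1, a+b) on (0.44, 0.18) = 0.62
δ AND (γ OR α) = max(0, a+b−1) on (0.64, 0.62) = 0.26
δ OR α = min(1, a+b) on (0.64, 0.18) = 0.82
δ AND (δ OR α) = max(0, a+b−1) on (0.64, 0.82) = 0.46
(δ AND (γ OR α)) OR (δ AND (δ OR α)) = min(1, a+b) on (0.26, 0.46) = 0.72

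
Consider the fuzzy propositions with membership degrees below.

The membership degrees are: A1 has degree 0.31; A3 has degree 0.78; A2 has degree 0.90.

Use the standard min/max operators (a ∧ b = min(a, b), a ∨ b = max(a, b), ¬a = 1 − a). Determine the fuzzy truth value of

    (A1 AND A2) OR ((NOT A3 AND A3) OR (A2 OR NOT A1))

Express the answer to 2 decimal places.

0.90

A1 AND A2 = min(a, b) on (0.31, 0.90) = 0.31
NOT A3 = 1 − 0.78 = 0.22
NOT A3 AND A3 = min(a, b) on (0.22, 0.78) = 0.22
NOT A1 = 1 − 0.31 = 0.69
A2 OR NOT A1 = max(a, b) on (0.90, 0.69) = 0.90
(NOT A3 AND A3) OR (A2 OR NOT A1) = max(a, b) on (0.22, 0.90) = 0.90
(A1 AND A2) OR ((NOT A3 AND A3) OR (A2 OR NOT A1)) = max(a, b) on (0.31, 0.90) = 0.90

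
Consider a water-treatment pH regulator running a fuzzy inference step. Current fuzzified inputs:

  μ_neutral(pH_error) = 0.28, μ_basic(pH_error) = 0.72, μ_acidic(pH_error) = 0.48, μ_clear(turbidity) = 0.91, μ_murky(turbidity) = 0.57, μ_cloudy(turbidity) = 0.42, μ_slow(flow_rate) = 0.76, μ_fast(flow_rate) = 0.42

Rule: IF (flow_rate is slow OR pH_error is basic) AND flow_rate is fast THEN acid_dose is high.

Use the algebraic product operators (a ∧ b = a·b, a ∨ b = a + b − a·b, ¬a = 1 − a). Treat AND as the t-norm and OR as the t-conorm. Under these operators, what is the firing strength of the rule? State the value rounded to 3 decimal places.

0.392

firing strength: (slow=0.76 OR basic=0.72) = 0.9328; AND[a·b] with fast=0.42 → w = 0.3918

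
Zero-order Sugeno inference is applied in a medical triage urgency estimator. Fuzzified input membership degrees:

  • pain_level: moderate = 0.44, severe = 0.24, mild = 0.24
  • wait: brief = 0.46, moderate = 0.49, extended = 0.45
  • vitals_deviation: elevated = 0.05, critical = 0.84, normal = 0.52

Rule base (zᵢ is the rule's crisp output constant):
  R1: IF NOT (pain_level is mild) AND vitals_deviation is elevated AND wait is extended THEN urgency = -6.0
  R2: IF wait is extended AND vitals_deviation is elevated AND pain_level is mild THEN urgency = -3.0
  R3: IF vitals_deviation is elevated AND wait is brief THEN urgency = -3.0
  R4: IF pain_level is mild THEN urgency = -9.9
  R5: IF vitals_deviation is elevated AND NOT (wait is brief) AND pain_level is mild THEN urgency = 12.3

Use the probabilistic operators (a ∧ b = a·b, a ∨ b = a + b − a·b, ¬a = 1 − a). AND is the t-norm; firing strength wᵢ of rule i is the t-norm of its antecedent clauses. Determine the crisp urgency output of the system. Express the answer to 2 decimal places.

R1 (z=-6.0): ¬mild=1−0.24=0.76, elevated=0.05, extended=0.45; AND[a·b] → w = 0.0171
R2 (z=-3.0): extended=0.45, elevated=0.05, mild=0.24; AND[a·b] → w = 0.0054
R3 (z=-3.0): elevated=0.05, brief=0.46; AND[a·b] → w = 0.0230
R4 (z=-9.9): mild=0.24 → w = 0.2400
R5 (z=12.3): elevated=0.05, ¬brief=1−0.46=0.54, mild=0.24; AND[a·b] → w = 0.0065
Weighted average = (0.0171·-6.0 + 0.0054·-3.0 + 0.0230·-3.0 + 0.2400·-9.9 + 0.0065·12.3) / (0.0171 + 0.0054 + 0.0230 + 0.2400 + 0.0065)
  = -2.4841 / 0.2920 = -8.51

-8.51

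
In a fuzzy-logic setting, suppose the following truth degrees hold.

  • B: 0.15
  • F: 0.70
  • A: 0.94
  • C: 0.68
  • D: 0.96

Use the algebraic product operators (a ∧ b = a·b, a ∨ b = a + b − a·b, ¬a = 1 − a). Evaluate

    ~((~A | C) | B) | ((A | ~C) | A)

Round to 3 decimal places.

0.998

~A = 1 − 0.9400 = 0.0600
~A | C = a + b − a·b on (0.0600, 0.6800) = 0.6992
(~A | C) | B = a + b − a·b on (0.6992, 0.1500) = 0.7443
~((~A | C) | B) = 1 − 0.7443 = 0.2557
~C = 1 − 0.6800 = 0.3200
A | ~C = a + b − a·b on (0.9400, 0.3200) = 0.9592
(A | ~C) | A = a + b − a·b on (0.9592, 0.9400) = 0.9976
~((~A | C) | B) | ((A | ~C) | A) = a + b − a·b on (0.2557, 0.9976) = 0.9982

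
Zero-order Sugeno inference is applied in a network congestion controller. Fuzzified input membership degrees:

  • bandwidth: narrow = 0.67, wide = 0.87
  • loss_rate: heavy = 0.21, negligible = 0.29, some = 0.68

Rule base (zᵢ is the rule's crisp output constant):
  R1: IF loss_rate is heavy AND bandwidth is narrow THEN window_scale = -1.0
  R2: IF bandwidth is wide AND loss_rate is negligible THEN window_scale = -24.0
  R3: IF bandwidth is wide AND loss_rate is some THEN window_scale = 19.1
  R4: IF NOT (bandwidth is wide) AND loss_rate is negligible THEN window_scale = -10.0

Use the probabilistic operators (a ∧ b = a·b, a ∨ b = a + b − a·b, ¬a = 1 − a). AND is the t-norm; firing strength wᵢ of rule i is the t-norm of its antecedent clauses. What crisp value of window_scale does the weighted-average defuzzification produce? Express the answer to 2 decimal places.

R1 (z=-1.0): heavy=0.21, narrow=0.67; AND[a·b] → w = 0.1407
R2 (z=-24.0): wide=0.87, negligible=0.29; AND[a·b] → w = 0.2523
R3 (z=19.1): wide=0.87, some=0.68; AND[a·b] → w = 0.5916
R4 (z=-10.0): ¬wide=1−0.87=0.13, negligible=0.29; AND[a·b] → w = 0.0377
Weighted average = (0.1407·-1.0 + 0.2523·-24.0 + 0.5916·19.1 + 0.0377·-10.0) / (0.1407 + 0.2523 + 0.5916 + 0.0377)
  = 4.7267 / 1.0223 = 4.62

4.62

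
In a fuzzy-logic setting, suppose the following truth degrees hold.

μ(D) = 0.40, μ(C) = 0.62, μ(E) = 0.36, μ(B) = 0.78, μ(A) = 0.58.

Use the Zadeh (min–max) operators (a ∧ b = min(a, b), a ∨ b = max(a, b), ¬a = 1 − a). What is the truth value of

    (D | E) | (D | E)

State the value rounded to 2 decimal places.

0.40

D | E = max(a, b) on (0.40, 0.36) = 0.40
D | E = max(a, b) on (0.40, 0.36) = 0.40
(D | E) | (D | E) = max(a, b) on (0.40, 0.40) = 0.40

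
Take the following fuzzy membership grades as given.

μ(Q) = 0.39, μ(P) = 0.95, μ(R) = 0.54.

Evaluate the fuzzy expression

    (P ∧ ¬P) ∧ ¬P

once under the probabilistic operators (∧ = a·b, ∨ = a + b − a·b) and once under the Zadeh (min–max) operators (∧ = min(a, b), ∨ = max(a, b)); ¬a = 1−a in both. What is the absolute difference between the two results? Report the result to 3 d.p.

0.048

Under probabilistic:
  ¬P = 1 − 0.9500 = 0.0500
  P ∧ ¬P = a·b on (0.9500, 0.0500) = 0.0475
  ¬P = 1 − 0.9500 = 0.0500
  (P ∧ ¬P) ∧ ¬P = a·b on (0.0475, 0.0500) = 0.0024
  → value = 0.0024
Under Zadeh (min–max):
  ¬P = 1 − 0.95 = 0.05
  P ∧ ¬P = min(a, b) on (0.95, 0.05) = 0.05
  ¬P = 1 − 0.95 = 0.05
  (P ∧ ¬P) ∧ ¬P = min(a, b) on (0.05, 0.05) = 0.05
  → value = 0.0500
|0.0024 − 0.0500| = 0.048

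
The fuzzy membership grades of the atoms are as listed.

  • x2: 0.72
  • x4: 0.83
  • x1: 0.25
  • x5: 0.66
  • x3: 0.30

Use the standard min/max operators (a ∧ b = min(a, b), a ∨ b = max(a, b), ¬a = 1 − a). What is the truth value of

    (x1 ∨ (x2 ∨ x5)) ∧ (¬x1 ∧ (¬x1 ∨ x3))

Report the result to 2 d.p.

0.72

x2 ∨ x5 = max(a, b) on (0.72, 0.66) = 0.72
x1 ∨ (x2 ∨ x5) = max(a, b) on (0.25, 0.72) = 0.72
¬x1 = 1 − 0.25 = 0.75
¬x1 = 1 − 0.25 = 0.75
¬x1 ∨ x3 = max(a, b) on (0.75, 0.30) = 0.75
¬x1 ∧ (¬x1 ∨ x3) = min(a, b) on (0.75, 0.75) = 0.75
(x1 ∨ (x2 ∨ x5)) ∧ (¬x1 ∧ (¬x1 ∨ x3)) = min(a, b) on (0.72, 0.75) = 0.72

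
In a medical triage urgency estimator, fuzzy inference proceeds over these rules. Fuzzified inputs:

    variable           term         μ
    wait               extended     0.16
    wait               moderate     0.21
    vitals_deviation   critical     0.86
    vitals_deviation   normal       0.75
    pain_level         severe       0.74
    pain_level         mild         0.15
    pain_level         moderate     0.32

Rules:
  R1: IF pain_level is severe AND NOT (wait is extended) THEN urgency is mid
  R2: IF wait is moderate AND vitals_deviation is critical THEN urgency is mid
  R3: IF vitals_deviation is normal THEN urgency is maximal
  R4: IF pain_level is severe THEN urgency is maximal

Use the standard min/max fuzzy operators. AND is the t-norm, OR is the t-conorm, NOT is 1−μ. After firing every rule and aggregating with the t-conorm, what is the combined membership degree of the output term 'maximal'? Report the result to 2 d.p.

R1: severe=0.74, ¬extended=1−0.16=0.84; AND[min(a, b)] → w = 0.74
R2: moderate=0.21, critical=0.86; AND[min(a, b)] → w = 0.21
R3: normal=0.75 → w = 0.75
R4: severe=0.74 → w = 0.74
Rules with consequent 'maximal': {R3, R4} → strengths 0.75, 0.74
Aggregate via t-conorm [max(a, b)]: 0.75

0.75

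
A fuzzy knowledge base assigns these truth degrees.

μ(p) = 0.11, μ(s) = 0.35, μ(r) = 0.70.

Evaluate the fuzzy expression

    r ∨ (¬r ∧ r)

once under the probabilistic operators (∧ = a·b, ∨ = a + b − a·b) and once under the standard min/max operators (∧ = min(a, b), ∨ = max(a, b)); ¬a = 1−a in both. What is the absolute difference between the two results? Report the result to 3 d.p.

Under probabilistic:
  ¬r = 1 − 0.7000 = 0.3000
  ¬r ∧ r = a·b on (0.3000, 0.7000) = 0.2100
  r ∨ (¬r ∧ r) = a + b − a·b on (0.7000, 0.2100) = 0.7630
  → value = 0.7630
Under standard min/max:
  ¬r = 1 − 0.70 = 0.30
  ¬r ∧ r = min(a, b) on (0.30, 0.70) = 0.30
  r ∨ (¬r ∧ r) = max(a, b) on (0.70, 0.30) = 0.70
  → value = 0.7000
|0.7630 − 0.7000| = 0.063

0.063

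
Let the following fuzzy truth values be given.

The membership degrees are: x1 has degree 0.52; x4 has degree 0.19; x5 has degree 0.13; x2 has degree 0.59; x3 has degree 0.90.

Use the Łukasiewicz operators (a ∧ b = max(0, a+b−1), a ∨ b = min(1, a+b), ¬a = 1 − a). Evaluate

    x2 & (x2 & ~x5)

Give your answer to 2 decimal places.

~x5 = 1 − 0.13 = 0.87
x2 & ~x5 = max(0, a+b−1) on (0.59, 0.87) = 0.46
x2 & (x2 & ~x5) = max(0, a+b−1) on (0.59, 0.46) = 0.05

0.05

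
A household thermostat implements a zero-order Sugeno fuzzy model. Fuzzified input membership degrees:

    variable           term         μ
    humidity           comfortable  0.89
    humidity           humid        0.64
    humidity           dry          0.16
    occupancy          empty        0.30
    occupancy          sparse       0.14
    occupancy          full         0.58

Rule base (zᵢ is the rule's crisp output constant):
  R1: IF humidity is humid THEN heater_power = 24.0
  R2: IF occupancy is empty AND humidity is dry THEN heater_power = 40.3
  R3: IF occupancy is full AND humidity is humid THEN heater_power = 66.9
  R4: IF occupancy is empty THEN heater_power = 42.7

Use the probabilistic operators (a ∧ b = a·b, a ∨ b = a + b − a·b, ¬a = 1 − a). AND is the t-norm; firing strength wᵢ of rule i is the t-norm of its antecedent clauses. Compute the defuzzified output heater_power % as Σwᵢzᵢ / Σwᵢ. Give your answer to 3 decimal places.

R1 (z=24.0): humid=0.64 → w = 0.6400
R2 (z=40.3): empty=0.30, dry=0.16; AND[a·b] → w = 0.0480
R3 (z=66.9): full=0.58, humid=0.64; AND[a·b] → w = 0.3712
R4 (z=42.7): empty=0.30 → w = 0.3000
Weighted average = (0.6400·24.0 + 0.0480·40.3 + 0.3712·66.9 + 0.3000·42.7) / (0.6400 + 0.0480 + 0.3712 + 0.3000)
  = 54.9377 / 1.3592 = 40.419

40.419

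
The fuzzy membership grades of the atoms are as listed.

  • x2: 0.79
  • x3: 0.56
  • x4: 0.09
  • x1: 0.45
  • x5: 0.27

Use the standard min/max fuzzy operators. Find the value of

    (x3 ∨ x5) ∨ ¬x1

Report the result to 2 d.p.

0.56

x3 ∨ x5 = max(a, b) on (0.56, 0.27) = 0.56
¬x1 = 1 − 0.45 = 0.55
(x3 ∨ x5) ∨ ¬x1 = max(a, b) on (0.56, 0.55) = 0.56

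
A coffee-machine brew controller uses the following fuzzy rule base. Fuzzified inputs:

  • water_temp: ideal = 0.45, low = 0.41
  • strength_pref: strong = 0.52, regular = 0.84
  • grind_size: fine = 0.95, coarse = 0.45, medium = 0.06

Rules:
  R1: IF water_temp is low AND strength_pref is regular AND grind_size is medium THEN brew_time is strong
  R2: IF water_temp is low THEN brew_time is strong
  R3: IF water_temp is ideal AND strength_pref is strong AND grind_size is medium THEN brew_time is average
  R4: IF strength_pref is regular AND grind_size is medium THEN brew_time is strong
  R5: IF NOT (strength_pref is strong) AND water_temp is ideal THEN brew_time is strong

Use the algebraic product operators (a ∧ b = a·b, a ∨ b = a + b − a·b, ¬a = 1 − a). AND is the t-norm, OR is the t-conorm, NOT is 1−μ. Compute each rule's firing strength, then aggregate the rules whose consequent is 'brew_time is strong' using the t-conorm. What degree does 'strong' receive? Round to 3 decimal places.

R1: low=0.41, regular=0.84, medium=0.06; AND[a·b] → w = 0.0207
R2: low=0.41 → w = 0.4100
R3: ideal=0.45, strong=0.52, medium=0.06; AND[a·b] → w = 0.0140
R4: regular=0.84, medium=0.06; AND[a·b] → w = 0.0504
R5: ¬strong=1−0.52=0.48, ideal=0.45; AND[a·b] → w = 0.2160
Rules with consequent 'strong': {R1, R2, R4, R5} → strengths 0.0207, 0.4100, 0.0504, 0.2160
Aggregate via t-conorm [a + b − a·b]: 0.5698

0.570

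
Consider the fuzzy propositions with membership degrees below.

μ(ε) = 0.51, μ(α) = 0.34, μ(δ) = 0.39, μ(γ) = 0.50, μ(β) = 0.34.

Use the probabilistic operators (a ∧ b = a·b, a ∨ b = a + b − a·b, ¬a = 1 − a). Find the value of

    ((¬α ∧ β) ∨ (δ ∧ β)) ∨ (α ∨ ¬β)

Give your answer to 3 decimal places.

¬α = 1 − 0.3400 = 0.6600
¬α ∧ β = a·b on (0.6600, 0.3400) = 0.2244
δ ∧ β = a·b on (0.3900, 0.3400) = 0.1326
(¬α ∧ β) ∨ (δ ∧ β) = a + b − a·b on (0.2244, 0.1326) = 0.3272
¬β = 1 − 0.3400 = 0.6600
α ∨ ¬β = a + b − a·b on (0.3400, 0.6600) = 0.7756
((¬α ∧ β) ∨ (δ ∧ β)) ∨ (α ∨ ¬β) = a + b − a·b on (0.3272, 0.7756) = 0.8490

0.849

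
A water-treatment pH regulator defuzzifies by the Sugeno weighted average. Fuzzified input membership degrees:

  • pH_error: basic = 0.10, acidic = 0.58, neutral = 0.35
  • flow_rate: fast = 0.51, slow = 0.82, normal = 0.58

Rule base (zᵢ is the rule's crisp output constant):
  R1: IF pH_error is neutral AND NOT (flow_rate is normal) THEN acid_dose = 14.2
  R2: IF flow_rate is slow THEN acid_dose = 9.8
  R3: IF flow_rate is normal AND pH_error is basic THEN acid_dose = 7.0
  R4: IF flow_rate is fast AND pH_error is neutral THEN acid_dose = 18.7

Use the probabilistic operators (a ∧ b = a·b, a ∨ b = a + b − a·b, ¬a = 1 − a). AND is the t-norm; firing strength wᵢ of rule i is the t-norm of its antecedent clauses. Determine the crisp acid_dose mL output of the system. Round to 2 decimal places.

R1 (z=14.2): neutral=0.35, ¬normal=1−0.58=0.42; AND[a·b] → w = 0.1470
R2 (z=9.8): slow=0.82 → w = 0.8200
R3 (z=7.0): normal=0.58, basic=0.10; AND[a·b] → w = 0.0580
R4 (z=18.7): fast=0.51, neutral=0.35; AND[a·b] → w = 0.1785
Weighted average = (0.1470·14.2 + 0.8200·9.8 + 0.0580·7.0 + 0.1785·18.7) / (0.1470 + 0.8200 + 0.0580 + 0.1785)
  = 13.8673 / 1.2035 = 11.52

11.52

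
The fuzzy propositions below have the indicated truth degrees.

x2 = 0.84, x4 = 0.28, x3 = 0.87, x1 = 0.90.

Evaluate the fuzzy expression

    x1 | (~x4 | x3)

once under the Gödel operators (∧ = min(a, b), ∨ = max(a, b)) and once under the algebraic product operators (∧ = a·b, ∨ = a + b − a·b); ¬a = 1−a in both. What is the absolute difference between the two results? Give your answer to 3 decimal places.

0.096

Under Gödel:
  ~x4 = 1 − 0.28 = 0.72
  ~x4 | x3 = max(a, b) on (0.72, 0.87) = 0.87
  x1 | (~x4 | x3) = max(a, b) on (0.90, 0.87) = 0.90
  → value = 0.9000
Under algebraic product:
  ~x4 = 1 − 0.2800 = 0.7200
  ~x4 | x3 = a + b − a·b on (0.7200, 0.8700) = 0.9636
  x1 | (~x4 | x3) = a + b − a·b on (0.9000, 0.9636) = 0.9964
  → value = 0.9964
|0.9000 − 0.9964| = 0.096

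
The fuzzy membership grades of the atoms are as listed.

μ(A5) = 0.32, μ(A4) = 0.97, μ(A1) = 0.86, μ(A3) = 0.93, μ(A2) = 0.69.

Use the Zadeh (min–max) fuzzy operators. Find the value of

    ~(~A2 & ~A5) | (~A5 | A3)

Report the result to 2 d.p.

0.93

~A2 = 1 − 0.69 = 0.31
~A5 = 1 − 0.32 = 0.68
~A2 & ~A5 = min(a, b) on (0.31, 0.68) = 0.31
~(~A2 & ~A5) = 1 − 0.31 = 0.69
~A5 = 1 − 0.32 = 0.68
~A5 | A3 = max(a, b) on (0.68, 0.93) = 0.93
~(~A2 & ~A5) | (~A5 | A3) = max(a, b) on (0.69, 0.93) = 0.93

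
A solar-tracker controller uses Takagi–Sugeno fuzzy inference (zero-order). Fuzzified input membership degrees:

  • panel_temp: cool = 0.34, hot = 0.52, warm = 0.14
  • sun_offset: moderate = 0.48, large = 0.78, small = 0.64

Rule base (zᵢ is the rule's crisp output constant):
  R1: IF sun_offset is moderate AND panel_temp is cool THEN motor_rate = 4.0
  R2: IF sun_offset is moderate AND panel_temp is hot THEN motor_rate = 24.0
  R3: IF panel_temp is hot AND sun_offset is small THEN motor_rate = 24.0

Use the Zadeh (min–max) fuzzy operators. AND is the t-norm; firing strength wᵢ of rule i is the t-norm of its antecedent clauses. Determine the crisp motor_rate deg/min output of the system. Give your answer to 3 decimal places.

R1 (z=4.0): moderate=0.48, cool=0.34; AND[min(a, b)] → w = 0.34
R2 (z=24.0): moderate=0.48, hot=0.52; AND[min(a, b)] → w = 0.48
R3 (z=24.0): hot=0.52, small=0.64; AND[min(a, b)] → w = 0.52
Weighted average = (0.34·4.0 + 0.48·24.0 + 0.52·24.0) / (0.34 + 0.48 + 0.52)
  = 25.3600 / 1.3400 = 18.925

18.925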